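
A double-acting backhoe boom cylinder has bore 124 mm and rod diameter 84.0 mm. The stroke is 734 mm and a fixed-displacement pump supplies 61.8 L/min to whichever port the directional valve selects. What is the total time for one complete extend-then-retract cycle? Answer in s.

Cap-side area A_cap = π/4 × (124 mm)² = 12080 mm^2
Rod-side annular area A_ann = π/4 × (124² − 84.0²) = 6535 mm^2
t_ext = A_cap·L/Q = 8.606 s
t_ret = A_ann·L/Q = 4.657 s
t_cycle = t_ext + t_ret

t ≈ 13.3 s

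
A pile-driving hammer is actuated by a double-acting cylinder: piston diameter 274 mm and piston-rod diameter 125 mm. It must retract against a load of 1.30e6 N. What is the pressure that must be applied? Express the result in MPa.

Rod-side annular area A_ann = π/4 × (274² − 125²) = 46690 mm^2
Retraction: pressure acts on the annular area.
P = F / A = 1.30e6 N / A

P ≈ 27.8 MPa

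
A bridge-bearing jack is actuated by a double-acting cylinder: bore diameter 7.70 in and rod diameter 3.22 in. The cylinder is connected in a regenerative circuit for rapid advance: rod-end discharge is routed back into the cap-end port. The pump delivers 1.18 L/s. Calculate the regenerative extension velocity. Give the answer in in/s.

In regeneration the rod-end outflow joins the pump flow into the cap end, so the net volume the pump must supply per unit advance equals the rod cross-section area.
Rod cross-section A_rod = π/4 × (3.22 in)² = 8.143 in^2
v = Q_pump / A_rod

v ≈ 8.84 in/s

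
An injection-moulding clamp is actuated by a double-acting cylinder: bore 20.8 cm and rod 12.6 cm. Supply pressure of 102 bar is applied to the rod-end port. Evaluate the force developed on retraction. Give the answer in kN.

F ≈ 219 kN

Rod-side annular area A_ann = π/4 × (20.8² − 12.6²) = 215.1 cm^2
On retraction the pressure acts on the annular area (bore minus rod).
F = P × A_ann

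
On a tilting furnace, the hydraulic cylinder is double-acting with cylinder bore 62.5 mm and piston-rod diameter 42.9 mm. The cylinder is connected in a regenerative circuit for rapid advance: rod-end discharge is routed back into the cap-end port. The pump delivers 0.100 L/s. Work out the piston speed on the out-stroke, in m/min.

v ≈ 4.15 m/min

In regeneration the rod-end outflow joins the pump flow into the cap end, so the net volume the pump must supply per unit advance equals the rod cross-section area.
Rod cross-section A_rod = π/4 × (42.9 mm)² = 1445 mm^2
v = Q_pump / A_rod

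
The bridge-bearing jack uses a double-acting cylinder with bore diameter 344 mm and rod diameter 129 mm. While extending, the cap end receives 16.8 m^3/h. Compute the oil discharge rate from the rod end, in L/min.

Q_out ≈ 241 L/min

Cap-side area A_cap = π/4 × (344 mm)² = 92940 mm^2
Rod-side annular area A_ann = π/4 × (344² − 129²) = 79870 mm^2
Piston speed v = Q_in/A_cap; rod-end outflow Q_out = v × A_ann = Q_in × A_ann/A_cap.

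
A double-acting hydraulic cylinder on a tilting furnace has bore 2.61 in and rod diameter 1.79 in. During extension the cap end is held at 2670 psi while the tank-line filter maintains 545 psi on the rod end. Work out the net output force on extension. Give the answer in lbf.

F ≈ 12700 lbf

Cap-side area A_cap = π/4 × (2.61 in)² = 5.350 in^2
Rod-side annular area A_ann = π/4 × (2.61² − 1.79²) = 2.834 in^2
Net thrust = P_cap·A_cap − P_rod·A_ann = 14290 lbf − 1544 lbf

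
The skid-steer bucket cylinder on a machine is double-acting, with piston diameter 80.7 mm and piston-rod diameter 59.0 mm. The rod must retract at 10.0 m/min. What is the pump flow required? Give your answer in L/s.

Q ≈ 0.397 L/s

Rod-side annular area A_ann = π/4 × (80.7² − 59.0²) = 2381 mm^2
Q = A × v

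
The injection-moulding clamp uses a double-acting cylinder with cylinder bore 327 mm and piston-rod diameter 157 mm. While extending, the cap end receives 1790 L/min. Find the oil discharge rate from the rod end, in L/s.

Cap-side area A_cap = π/4 × (327 mm)² = 83980 mm^2
Rod-side annular area A_ann = π/4 × (327² − 157²) = 64620 mm^2
Piston speed v = Q_in/A_cap; rod-end outflow Q_out = v × A_ann = Q_in × A_ann/A_cap.

Q_out ≈ 23.0 L/s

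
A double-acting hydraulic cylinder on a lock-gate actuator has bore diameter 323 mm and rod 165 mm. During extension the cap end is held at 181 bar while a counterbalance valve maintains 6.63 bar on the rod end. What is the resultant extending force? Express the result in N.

F ≈ 1.44e6 N

Cap-side area A_cap = π/4 × (323 mm)² = 81940 mm^2
Rod-side annular area A_ann = π/4 × (323² − 165²) = 60560 mm^2
Net thrust = P_cap·A_cap − P_rod·A_ann = 1.483e6 N − 40150 N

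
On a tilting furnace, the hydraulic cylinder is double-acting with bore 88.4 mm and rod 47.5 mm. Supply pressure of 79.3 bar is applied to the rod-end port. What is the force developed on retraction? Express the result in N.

Rod-side annular area A_ann = π/4 × (88.4² − 47.5²) = 4365 mm^2
On retraction the pressure acts on the annular area (bore minus rod).
F = P × A_ann

F ≈ 34600 N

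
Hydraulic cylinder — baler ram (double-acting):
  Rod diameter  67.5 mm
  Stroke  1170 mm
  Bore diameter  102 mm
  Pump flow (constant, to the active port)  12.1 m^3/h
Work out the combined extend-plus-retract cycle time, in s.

Cap-side area A_cap = π/4 × (102 mm)² = 8171 mm^2
Rod-side annular area A_ann = π/4 × (102² − 67.5²) = 4593 mm^2
t_ext = A_cap·L/Q = 2.844 s
t_ret = A_ann·L/Q = 1.599 s
t_cycle = t_ext + t_ret

t ≈ 4.44 s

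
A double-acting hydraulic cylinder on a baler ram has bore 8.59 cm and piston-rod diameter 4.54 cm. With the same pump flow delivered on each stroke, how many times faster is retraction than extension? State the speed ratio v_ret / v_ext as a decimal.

v_ret/v_ext ≈ 1.39

Cap-side area A_cap = π/4 × (8.59 cm)² = 57.95 cm^2
Rod-side annular area A_ann = π/4 × (8.59² − 4.54²) = 41.76 cm^2
For equal Q, v ∝ 1/A, so v_ret/v_ext = A_cap/A_ann.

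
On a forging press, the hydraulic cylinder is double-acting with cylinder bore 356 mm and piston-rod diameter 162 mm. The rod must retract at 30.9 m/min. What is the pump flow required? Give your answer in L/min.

Q ≈ 2440 L/min

Rod-side annular area A_ann = π/4 × (356² − 162²) = 78930 mm^2
Q = A × v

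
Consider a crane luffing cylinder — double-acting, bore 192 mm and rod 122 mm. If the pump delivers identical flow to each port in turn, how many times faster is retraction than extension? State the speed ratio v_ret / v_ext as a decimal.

Cap-side area A_cap = π/4 × (192 mm)² = 28950 mm^2
Rod-side annular area A_ann = π/4 × (192² − 122²) = 17260 mm^2
For equal Q, v ∝ 1/A, so v_ret/v_ext = A_cap/A_ann.

v_ret/v_ext ≈ 1.68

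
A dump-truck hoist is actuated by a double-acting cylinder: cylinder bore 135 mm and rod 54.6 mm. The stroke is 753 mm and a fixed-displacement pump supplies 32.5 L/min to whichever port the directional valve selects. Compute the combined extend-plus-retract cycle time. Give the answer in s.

Cap-side area A_cap = π/4 × (135 mm)² = 14310 mm^2
Rod-side annular area A_ann = π/4 × (135² − 54.6²) = 11970 mm^2
t_ext = A_cap·L/Q = 19.90 s
t_ret = A_ann·L/Q = 16.64 s
t_cycle = t_ext + t_ret

t ≈ 36.5 s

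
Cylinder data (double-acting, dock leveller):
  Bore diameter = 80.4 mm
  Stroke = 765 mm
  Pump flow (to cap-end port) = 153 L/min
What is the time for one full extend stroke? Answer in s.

Cap-side area A_cap = π/4 × (80.4 mm)² = 5077 mm^2
Swept volume V = A × L; t = V / Q = A·L / Q

t ≈ 1.52 s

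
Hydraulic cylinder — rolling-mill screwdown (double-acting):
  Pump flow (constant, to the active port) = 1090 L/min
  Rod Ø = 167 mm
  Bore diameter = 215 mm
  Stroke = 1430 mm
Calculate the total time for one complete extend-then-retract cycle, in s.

Cap-side area A_cap = π/4 × (215 mm)² = 36310 mm^2
Rod-side annular area A_ann = π/4 × (215² − 167²) = 14400 mm^2
t_ext = A_cap·L/Q = 2.858 s
t_ret = A_ann·L/Q = 1.134 s
t_cycle = t_ext + t_ret

t ≈ 3.99 s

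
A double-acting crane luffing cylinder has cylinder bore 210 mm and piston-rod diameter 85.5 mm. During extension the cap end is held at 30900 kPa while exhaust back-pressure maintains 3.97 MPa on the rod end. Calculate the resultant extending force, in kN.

Cap-side area A_cap = π/4 × (210 mm)² = 34640 mm^2
Rod-side annular area A_ann = π/4 × (210² − 85.5²) = 28890 mm^2
Net thrust = P_cap·A_cap − P_rod·A_ann = 1070 kN − 114.7 kN

F ≈ 956 kN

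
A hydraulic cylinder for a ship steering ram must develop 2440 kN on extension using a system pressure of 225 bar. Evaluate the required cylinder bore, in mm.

D ≈ 372 mm

Extension force acts on the full piston face: F = P × (π/4)D².
D = √(4F / (πP)) = √(4 × 2440 kN / (π × 225 bar))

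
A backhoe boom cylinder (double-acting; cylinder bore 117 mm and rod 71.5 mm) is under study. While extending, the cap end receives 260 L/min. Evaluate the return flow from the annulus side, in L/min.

Q_out ≈ 163 L/min

Cap-side area A_cap = π/4 × (117 mm)² = 10750 mm^2
Rod-side annular area A_ann = π/4 × (117² − 71.5²) = 6736 mm^2
Piston speed v = Q_in/A_cap; rod-end outflow Q_out = v × A_ann = Q_in × A_ann/A_cap.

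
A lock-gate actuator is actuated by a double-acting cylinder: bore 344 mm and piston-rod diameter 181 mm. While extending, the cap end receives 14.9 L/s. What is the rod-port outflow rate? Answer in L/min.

Cap-side area A_cap = π/4 × (344 mm)² = 92940 mm^2
Rod-side annular area A_ann = π/4 × (344² − 181²) = 67210 mm^2
Piston speed v = Q_in/A_cap; rod-end outflow Q_out = v × A_ann = Q_in × A_ann/A_cap.

Q_out ≈ 646 L/min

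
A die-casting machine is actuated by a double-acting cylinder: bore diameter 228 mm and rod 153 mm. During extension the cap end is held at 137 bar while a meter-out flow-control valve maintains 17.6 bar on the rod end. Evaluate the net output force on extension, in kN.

F ≈ 520 kN

Cap-side area A_cap = π/4 × (228 mm)² = 40830 mm^2
Rod-side annular area A_ann = π/4 × (228² − 153²) = 22440 mm^2
Net thrust = P_cap·A_cap − P_rod·A_ann = 559.3 kN − 39.50 kN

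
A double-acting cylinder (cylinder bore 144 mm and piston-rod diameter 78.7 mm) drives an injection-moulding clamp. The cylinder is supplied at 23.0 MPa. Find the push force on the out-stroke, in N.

Cap-side area A_cap = π/4 × (144 mm)² = 16290 mm^2
F = P × A_cap = 23.0 MPa × A_cap

F ≈ 3.75e5 N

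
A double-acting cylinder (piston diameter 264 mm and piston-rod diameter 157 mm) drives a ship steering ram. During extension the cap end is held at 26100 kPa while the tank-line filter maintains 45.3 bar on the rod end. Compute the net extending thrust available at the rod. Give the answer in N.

Cap-side area A_cap = π/4 × (264 mm)² = 54740 mm^2
Rod-side annular area A_ann = π/4 × (264² − 157²) = 35380 mm^2
Net thrust = P_cap·A_cap − P_rod·A_ann = 1.429e6 N − 1.603e5 N

F ≈ 1.27e6 N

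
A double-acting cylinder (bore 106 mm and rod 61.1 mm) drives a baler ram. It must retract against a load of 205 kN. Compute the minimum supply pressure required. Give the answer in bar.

P ≈ 348 bar

Rod-side annular area A_ann = π/4 × (106² − 61.1²) = 5893 mm^2
Retraction: pressure acts on the annular area.
P = F / A = 205 kN / A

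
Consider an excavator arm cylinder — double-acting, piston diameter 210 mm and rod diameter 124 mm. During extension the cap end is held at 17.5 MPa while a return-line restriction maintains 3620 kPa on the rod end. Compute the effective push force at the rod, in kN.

Cap-side area A_cap = π/4 × (210 mm)² = 34640 mm^2
Rod-side annular area A_ann = π/4 × (210² − 124²) = 22560 mm^2
Net thrust = P_cap·A_cap − P_rod·A_ann = 606.1 kN − 81.67 kN

F ≈ 524 kN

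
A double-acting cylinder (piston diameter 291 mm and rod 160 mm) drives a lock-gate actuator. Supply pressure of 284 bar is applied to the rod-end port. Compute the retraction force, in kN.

Rod-side annular area A_ann = π/4 × (291² − 160²) = 46400 mm^2
On retraction the pressure acts on the annular area (bore minus rod).
F = P × A_ann

F ≈ 1320 kN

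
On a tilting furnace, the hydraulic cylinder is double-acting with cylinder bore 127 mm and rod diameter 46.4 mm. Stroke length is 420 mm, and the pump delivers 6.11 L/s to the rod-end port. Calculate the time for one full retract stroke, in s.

t ≈ 0.755 s

Rod-side annular area A_ann = π/4 × (127² − 46.4²) = 10980 mm^2
Swept volume V = A × L; t = V / Q = A·L / Q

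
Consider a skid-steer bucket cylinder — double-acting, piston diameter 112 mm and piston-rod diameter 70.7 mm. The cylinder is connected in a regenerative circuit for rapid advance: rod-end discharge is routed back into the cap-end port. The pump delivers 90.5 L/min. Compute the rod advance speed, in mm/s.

In regeneration the rod-end outflow joins the pump flow into the cap end, so the net volume the pump must supply per unit advance equals the rod cross-section area.
Rod cross-section A_rod = π/4 × (70.7 mm)² = 3926 mm^2
v = Q_pump / A_rod

v ≈ 384 mm/s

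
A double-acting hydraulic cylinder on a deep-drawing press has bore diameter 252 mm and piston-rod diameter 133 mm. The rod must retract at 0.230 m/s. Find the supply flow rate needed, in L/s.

Q ≈ 8.28 L/s

Rod-side annular area A_ann = π/4 × (252² − 133²) = 35980 mm^2
Q = A × v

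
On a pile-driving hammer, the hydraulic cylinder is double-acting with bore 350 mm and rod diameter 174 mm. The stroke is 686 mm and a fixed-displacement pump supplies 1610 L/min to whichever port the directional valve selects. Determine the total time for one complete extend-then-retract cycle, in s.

t ≈ 4.31 s

Cap-side area A_cap = π/4 × (350 mm)² = 96210 mm^2
Rod-side annular area A_ann = π/4 × (350² − 174²) = 72430 mm^2
t_ext = A_cap·L/Q = 2.460 s
t_ret = A_ann·L/Q = 1.852 s
t_cycle = t_ext + t_ret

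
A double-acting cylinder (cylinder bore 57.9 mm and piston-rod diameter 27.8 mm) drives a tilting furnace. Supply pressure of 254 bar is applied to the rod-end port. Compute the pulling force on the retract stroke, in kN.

Rod-side annular area A_ann = π/4 × (57.9² − 27.8²) = 2026 mm^2
On retraction the pressure acts on the annular area (bore minus rod).
F = P × A_ann

F ≈ 51.5 kN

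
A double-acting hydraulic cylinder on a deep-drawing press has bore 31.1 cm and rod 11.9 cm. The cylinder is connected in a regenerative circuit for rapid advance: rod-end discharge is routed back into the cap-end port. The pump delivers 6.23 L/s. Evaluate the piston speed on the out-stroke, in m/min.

In regeneration the rod-end outflow joins the pump flow into the cap end, so the net volume the pump must supply per unit advance equals the rod cross-section area.
Rod cross-section A_rod = π/4 × (11.9 cm)² = 111.2 cm^2
v = Q_pump / A_rod

v ≈ 33.6 m/min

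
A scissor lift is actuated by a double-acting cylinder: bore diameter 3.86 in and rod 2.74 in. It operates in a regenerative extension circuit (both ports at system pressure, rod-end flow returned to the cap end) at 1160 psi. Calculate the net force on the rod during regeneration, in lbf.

F ≈ 6840 lbf

With equal pressure on both faces, forces on the annular region cancel; the net push is pressure × rod cross-section.
Rod cross-section A_rod = π/4 × (2.74 in)² = 5.896 in^2
F = P × A_rod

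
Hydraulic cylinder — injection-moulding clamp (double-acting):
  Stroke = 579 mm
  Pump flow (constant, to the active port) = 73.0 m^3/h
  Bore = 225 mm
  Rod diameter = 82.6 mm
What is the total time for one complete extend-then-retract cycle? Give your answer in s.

t ≈ 2.12 s

Cap-side area A_cap = π/4 × (225 mm)² = 39760 mm^2
Rod-side annular area A_ann = π/4 × (225² − 82.6²) = 34400 mm^2
t_ext = A_cap·L/Q = 1.135 s
t_ret = A_ann·L/Q = 0.9823 s
t_cycle = t_ext + t_ret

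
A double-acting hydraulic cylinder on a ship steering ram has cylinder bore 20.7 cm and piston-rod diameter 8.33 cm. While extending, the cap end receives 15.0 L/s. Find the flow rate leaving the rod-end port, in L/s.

Cap-side area A_cap = π/4 × (20.7 cm)² = 336.5 cm^2
Rod-side annular area A_ann = π/4 × (20.7² − 8.33²) = 282.0 cm^2
Piston speed v = Q_in/A_cap; rod-end outflow Q_out = v × A_ann = Q_in × A_ann/A_cap.

Q_out ≈ 12.6 L/s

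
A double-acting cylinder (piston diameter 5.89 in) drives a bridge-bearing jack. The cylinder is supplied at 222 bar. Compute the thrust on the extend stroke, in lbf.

F ≈ 87700 lbf

Cap-side area A_cap = π/4 × (5.89 in)² = 27.25 in^2
F = P × A_cap = 222 bar × A_cap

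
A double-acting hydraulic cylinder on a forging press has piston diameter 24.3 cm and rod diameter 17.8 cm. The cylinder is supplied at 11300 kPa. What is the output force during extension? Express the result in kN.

Cap-side area A_cap = π/4 × (24.3 cm)² = 463.8 cm^2
F = P × A_cap = 11300 kPa × A_cap

F ≈ 524 kN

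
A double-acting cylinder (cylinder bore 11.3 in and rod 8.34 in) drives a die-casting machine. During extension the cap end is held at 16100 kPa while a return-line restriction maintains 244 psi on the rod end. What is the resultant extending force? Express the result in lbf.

F ≈ 2.23e5 lbf

Cap-side area A_cap = π/4 × (11.3 in)² = 100.3 in^2
Rod-side annular area A_ann = π/4 × (11.3² − 8.34²) = 45.66 in^2
Net thrust = P_cap·A_cap − P_rod·A_ann = 2.342e5 lbf − 11140 lbf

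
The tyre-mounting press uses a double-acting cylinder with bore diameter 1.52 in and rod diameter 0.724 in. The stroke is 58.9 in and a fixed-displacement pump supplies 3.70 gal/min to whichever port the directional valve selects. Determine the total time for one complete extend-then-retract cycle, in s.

t ≈ 13.3 s

Cap-side area A_cap = π/4 × (1.52 in)² = 1.815 in^2
Rod-side annular area A_ann = π/4 × (1.52² − 0.724²) = 1.403 in^2
t_ext = A_cap·L/Q = 7.503 s
t_ret = A_ann·L/Q = 5.801 s
t_cycle = t_ext + t_ret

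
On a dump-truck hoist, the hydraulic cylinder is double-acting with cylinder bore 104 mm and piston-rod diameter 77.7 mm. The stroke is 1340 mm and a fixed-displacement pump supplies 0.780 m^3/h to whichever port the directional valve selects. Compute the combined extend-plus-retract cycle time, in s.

t ≈ 75.7 s

Cap-side area A_cap = π/4 × (104 mm)² = 8495 mm^2
Rod-side annular area A_ann = π/4 × (104² − 77.7²) = 3753 mm^2
t_ext = A_cap·L/Q = 52.54 s
t_ret = A_ann·L/Q = 23.21 s
t_cycle = t_ext + t_ret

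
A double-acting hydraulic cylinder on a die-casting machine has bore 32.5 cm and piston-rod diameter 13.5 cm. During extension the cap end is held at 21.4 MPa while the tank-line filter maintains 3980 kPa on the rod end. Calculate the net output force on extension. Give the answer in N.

Cap-side area A_cap = π/4 × (32.5 cm)² = 829.6 cm^2
Rod-side annular area A_ann = π/4 × (32.5² − 13.5²) = 686.4 cm^2
Net thrust = P_cap·A_cap − P_rod·A_ann = 1.775e6 N − 2.732e5 N

F ≈ 1.50e6 N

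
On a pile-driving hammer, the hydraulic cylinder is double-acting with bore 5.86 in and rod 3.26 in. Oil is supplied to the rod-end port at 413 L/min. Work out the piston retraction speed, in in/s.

v ≈ 22.6 in/s

Rod-side annular area A_ann = π/4 × (5.86² − 3.26²) = 18.62 in^2
Flow into the rod-end port fills the annular volume.
v = Q / A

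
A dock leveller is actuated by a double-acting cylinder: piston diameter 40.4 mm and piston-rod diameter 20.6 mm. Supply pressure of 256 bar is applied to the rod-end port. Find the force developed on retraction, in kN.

Rod-side annular area A_ann = π/4 × (40.4² − 20.6²) = 948.6 mm^2
On retraction the pressure acts on the annular area (bore minus rod).
F = P × A_ann

F ≈ 24.3 kN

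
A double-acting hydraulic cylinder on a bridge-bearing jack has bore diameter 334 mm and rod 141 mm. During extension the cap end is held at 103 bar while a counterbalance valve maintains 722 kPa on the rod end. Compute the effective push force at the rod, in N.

F ≈ 8.50e5 N

Cap-side area A_cap = π/4 × (334 mm)² = 87620 mm^2
Rod-side annular area A_ann = π/4 × (334² − 141²) = 72000 mm^2
Net thrust = P_cap·A_cap − P_rod·A_ann = 9.024e5 N − 51980 N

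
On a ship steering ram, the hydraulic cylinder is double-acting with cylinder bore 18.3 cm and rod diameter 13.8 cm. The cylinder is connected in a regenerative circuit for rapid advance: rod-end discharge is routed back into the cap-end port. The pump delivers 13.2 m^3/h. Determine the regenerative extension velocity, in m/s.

v ≈ 0.245 m/s

In regeneration the rod-end outflow joins the pump flow into the cap end, so the net volume the pump must supply per unit advance equals the rod cross-section area.
Rod cross-section A_rod = π/4 × (13.8 cm)² = 149.6 cm^2
v = Q_pump / A_rod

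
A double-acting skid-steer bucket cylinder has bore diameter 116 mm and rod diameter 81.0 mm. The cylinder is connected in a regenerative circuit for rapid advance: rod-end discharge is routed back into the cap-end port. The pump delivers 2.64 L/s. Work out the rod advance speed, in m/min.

v ≈ 30.7 m/min

In regeneration the rod-end outflow joins the pump flow into the cap end, so the net volume the pump must supply per unit advance equals the rod cross-section area.
Rod cross-section A_rod = π/4 × (81.0 mm)² = 5153 mm^2
v = Q_pump / A_rod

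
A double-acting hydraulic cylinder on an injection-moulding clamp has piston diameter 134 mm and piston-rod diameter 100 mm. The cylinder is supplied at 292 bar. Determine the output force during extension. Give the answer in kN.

F ≈ 412 kN

Cap-side area A_cap = π/4 × (134 mm)² = 14100 mm^2
F = P × A_cap = 292 bar × A_cap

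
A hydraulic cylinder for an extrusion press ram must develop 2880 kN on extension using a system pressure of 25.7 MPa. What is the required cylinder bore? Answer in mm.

Extension force acts on the full piston face: F = P × (π/4)D².
D = √(4F / (πP)) = √(4 × 2880 kN / (π × 25.7 MPa))

D ≈ 378 mm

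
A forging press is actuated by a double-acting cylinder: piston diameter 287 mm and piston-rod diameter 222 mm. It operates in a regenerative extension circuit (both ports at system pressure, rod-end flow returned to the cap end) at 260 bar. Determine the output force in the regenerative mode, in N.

With equal pressure on both faces, forces on the annular region cancel; the net push is pressure × rod cross-section.
Rod cross-section A_rod = π/4 × (222 mm)² = 38710 mm^2
F = P × A_rod

F ≈ 1.01e6 N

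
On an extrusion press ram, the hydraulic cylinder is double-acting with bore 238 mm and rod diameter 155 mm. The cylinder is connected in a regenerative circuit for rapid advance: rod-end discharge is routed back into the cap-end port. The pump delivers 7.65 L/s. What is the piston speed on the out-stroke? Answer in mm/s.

In regeneration the rod-end outflow joins the pump flow into the cap end, so the net volume the pump must supply per unit advance equals the rod cross-section area.
Rod cross-section A_rod = π/4 × (155 mm)² = 18870 mm^2
v = Q_pump / A_rod

v ≈ 405 mm/s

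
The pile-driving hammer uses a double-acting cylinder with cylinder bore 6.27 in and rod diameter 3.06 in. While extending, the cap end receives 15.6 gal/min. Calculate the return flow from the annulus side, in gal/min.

Q_out ≈ 11.9 gal/min

Cap-side area A_cap = π/4 × (6.27 in)² = 30.88 in^2
Rod-side annular area A_ann = π/4 × (6.27² − 3.06²) = 23.52 in^2
Piston speed v = Q_in/A_cap; rod-end outflow Q_out = v × A_ann = Q_in × A_ann/A_cap.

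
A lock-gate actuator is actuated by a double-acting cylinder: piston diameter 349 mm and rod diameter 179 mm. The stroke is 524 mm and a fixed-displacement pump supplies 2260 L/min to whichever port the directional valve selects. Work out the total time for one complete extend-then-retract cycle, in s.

Cap-side area A_cap = π/4 × (349 mm)² = 95660 mm^2
Rod-side annular area A_ann = π/4 × (349² − 179²) = 70500 mm^2
t_ext = A_cap·L/Q = 1.331 s
t_ret = A_ann·L/Q = 0.9807 s
t_cycle = t_ext + t_ret

t ≈ 2.31 s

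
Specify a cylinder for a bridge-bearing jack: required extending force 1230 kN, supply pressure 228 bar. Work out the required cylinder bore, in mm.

D ≈ 262 mm

Extension force acts on the full piston face: F = P × (π/4)D².
D = √(4F / (πP)) = √(4 × 1230 kN / (π × 228 bar))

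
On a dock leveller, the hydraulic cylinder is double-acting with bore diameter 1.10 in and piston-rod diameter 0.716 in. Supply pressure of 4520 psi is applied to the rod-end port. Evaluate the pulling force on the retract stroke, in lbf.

F ≈ 2480 lbf

Rod-side annular area A_ann = π/4 × (1.10² − 0.716²) = 0.5477 in^2
On retraction the pressure acts on the annular area (bore minus rod).
F = P × A_ann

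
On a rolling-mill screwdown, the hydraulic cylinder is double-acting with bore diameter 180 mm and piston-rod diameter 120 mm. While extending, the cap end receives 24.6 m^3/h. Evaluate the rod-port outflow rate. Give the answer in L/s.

Cap-side area A_cap = π/4 × (180 mm)² = 25450 mm^2
Rod-side annular area A_ann = π/4 × (180² − 120²) = 14140 mm^2
Piston speed v = Q_in/A_cap; rod-end outflow Q_out = v × A_ann = Q_in × A_ann/A_cap.

Q_out ≈ 3.80 L/s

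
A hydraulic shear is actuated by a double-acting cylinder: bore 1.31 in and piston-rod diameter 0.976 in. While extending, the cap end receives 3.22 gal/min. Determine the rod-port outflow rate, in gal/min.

Cap-side area A_cap = π/4 × (1.31 in)² = 1.348 in^2
Rod-side annular area A_ann = π/4 × (1.31² − 0.976²) = 0.5997 in^2
Piston speed v = Q_in/A_cap; rod-end outflow Q_out = v × A_ann = Q_in × A_ann/A_cap.

Q_out ≈ 1.43 gal/min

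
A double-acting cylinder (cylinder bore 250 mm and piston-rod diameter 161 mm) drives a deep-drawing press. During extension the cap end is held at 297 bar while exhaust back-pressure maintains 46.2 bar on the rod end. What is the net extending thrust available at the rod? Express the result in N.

F ≈ 1.33e6 N

Cap-side area A_cap = π/4 × (250 mm)² = 49090 mm^2
Rod-side annular area A_ann = π/4 × (250² − 161²) = 28730 mm^2
Net thrust = P_cap·A_cap − P_rod·A_ann = 1.458e6 N − 1.327e5 N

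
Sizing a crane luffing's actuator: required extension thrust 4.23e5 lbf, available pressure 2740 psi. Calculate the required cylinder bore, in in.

D ≈ 14.0 in

Extension force acts on the full piston face: F = P × (π/4)D².
D = √(4F / (πP)) = √(4 × 4.23e5 lbf / (π × 2740 psi))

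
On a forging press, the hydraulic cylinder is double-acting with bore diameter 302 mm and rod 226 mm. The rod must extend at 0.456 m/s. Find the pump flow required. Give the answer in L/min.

Q ≈ 1960 L/min

Cap-side area A_cap = π/4 × (302 mm)² = 71630 mm^2
Q = A × v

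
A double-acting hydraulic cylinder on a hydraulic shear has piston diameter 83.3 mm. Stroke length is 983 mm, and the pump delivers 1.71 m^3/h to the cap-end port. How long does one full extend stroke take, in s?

t ≈ 11.3 s

Cap-side area A_cap = π/4 × (83.3 mm)² = 5450 mm^2
Swept volume V = A × L; t = V / Q = A·L / Q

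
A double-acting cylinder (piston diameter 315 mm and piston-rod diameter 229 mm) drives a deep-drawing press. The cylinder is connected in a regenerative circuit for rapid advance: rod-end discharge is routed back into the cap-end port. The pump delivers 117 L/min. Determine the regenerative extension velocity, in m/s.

In regeneration the rod-end outflow joins the pump flow into the cap end, so the net volume the pump must supply per unit advance equals the rod cross-section area.
Rod cross-section A_rod = π/4 × (229 mm)² = 41190 mm^2
v = Q_pump / A_rod

v ≈ 0.0473 m/s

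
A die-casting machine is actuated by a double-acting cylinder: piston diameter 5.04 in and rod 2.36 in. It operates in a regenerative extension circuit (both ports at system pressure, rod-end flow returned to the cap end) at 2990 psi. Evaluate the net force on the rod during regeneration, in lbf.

With equal pressure on both faces, forces on the annular region cancel; the net push is pressure × rod cross-section.
Rod cross-section A_rod = π/4 × (2.36 in)² = 4.374 in^2
F = P × A_rod

F ≈ 13100 lbf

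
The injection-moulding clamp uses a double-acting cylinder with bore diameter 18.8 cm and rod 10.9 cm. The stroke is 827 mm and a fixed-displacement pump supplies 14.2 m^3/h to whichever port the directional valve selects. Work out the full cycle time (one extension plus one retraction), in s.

Cap-side area A_cap = π/4 × (18.8 cm)² = 277.6 cm^2
Rod-side annular area A_ann = π/4 × (18.8² − 10.9²) = 184.3 cm^2
t_ext = A_cap·L/Q = 5.820 s
t_ret = A_ann·L/Q = 3.864 s
t_cycle = t_ext + t_ret

t ≈ 9.68 s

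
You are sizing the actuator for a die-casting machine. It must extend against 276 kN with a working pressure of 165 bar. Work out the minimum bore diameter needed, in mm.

D ≈ 146 mm

Extension force acts on the full piston face: F = P × (π/4)D².
D = √(4F / (πP)) = √(4 × 276 kN / (π × 165 bar))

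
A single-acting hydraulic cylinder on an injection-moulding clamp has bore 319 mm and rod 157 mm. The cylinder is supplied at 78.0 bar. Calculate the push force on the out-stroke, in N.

Cap-side area A_cap = π/4 × (319 mm)² = 79920 mm^2
F = P × A_cap = 78.0 bar × A_cap

F ≈ 6.23e5 N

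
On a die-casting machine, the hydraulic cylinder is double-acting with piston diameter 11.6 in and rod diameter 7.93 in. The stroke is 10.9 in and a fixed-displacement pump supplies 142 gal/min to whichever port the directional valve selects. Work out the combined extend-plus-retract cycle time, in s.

t ≈ 3.23 s

Cap-side area A_cap = π/4 × (11.6 in)² = 105.7 in^2
Rod-side annular area A_ann = π/4 × (11.6² − 7.93²) = 56.29 in^2
t_ext = A_cap·L/Q = 2.107 s
t_ret = A_ann·L/Q = 1.122 s
t_cycle = t_ext + t_ret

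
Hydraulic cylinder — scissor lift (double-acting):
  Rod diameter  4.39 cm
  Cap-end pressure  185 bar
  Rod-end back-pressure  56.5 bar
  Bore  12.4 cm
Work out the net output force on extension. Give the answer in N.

Cap-side area A_cap = π/4 × (12.4 cm)² = 120.8 cm^2
Rod-side annular area A_ann = π/4 × (12.4² − 4.39²) = 105.6 cm^2
Net thrust = P_cap·A_cap − P_rod·A_ann = 2.234e5 N − 59680 N

F ≈ 1.64e5 N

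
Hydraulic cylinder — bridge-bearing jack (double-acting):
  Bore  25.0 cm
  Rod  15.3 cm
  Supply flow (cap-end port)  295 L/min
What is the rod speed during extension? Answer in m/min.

v ≈ 6.01 m/min

Cap-side area A_cap = π/4 × (25.0 cm)² = 490.9 cm^2
v = Q / A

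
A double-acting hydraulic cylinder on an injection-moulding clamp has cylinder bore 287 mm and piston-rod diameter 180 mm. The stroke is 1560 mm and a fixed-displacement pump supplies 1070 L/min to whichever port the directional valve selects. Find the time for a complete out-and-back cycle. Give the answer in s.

t ≈ 9.09 s

Cap-side area A_cap = π/4 × (287 mm)² = 64690 mm^2
Rod-side annular area A_ann = π/4 × (287² − 180²) = 39250 mm^2
t_ext = A_cap·L/Q = 5.659 s
t_ret = A_ann·L/Q = 3.433 s
t_cycle = t_ext + t_ret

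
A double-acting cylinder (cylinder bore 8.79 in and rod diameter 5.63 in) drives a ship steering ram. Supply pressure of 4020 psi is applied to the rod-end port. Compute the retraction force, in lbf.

F ≈ 1.44e5 lbf

Rod-side annular area A_ann = π/4 × (8.79² − 5.63²) = 35.79 in^2
On retraction the pressure acts on the annular area (bore minus rod).
F = P × A_ann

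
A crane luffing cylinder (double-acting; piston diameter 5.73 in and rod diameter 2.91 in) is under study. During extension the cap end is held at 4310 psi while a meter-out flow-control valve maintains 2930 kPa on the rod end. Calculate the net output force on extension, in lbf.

Cap-side area A_cap = π/4 × (5.73 in)² = 25.79 in^2
Rod-side annular area A_ann = π/4 × (5.73² − 2.91²) = 19.14 in^2
Net thrust = P_cap·A_cap − P_rod·A_ann = 1.111e5 lbf − 8132 lbf

F ≈ 1.03e5 lbf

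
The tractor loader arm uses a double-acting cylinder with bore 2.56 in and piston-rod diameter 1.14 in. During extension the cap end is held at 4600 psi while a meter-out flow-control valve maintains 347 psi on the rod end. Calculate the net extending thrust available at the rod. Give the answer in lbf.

F ≈ 22200 lbf

Cap-side area A_cap = π/4 × (2.56 in)² = 5.147 in^2
Rod-side annular area A_ann = π/4 × (2.56² − 1.14²) = 4.126 in^2
Net thrust = P_cap·A_cap − P_rod·A_ann = 23680 lbf − 1432 lbf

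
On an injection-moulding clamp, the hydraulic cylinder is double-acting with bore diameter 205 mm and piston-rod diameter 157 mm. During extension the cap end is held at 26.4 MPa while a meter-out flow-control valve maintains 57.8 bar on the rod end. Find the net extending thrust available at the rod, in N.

Cap-side area A_cap = π/4 × (205 mm)² = 33010 mm^2
Rod-side annular area A_ann = π/4 × (205² − 157²) = 13650 mm^2
Net thrust = P_cap·A_cap − P_rod·A_ann = 8.714e5 N − 78880 N

F ≈ 7.92e5 N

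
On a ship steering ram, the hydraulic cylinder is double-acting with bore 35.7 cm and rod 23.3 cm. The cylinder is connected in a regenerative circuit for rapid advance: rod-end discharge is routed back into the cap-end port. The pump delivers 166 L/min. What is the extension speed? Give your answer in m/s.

v ≈ 0.0649 m/s

In regeneration the rod-end outflow joins the pump flow into the cap end, so the net volume the pump must supply per unit advance equals the rod cross-section area.
Rod cross-section A_rod = π/4 × (23.3 cm)² = 426.4 cm^2
v = Q_pump / A_rod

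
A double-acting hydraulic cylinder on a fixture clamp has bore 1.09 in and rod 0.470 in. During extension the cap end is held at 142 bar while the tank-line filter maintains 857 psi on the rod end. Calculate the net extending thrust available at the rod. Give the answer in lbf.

Cap-side area A_cap = π/4 × (1.09 in)² = 0.9331 in^2
Rod-side annular area A_ann = π/4 × (1.09² − 0.470²) = 0.7596 in^2
Net thrust = P_cap·A_cap − P_rod·A_ann = 1922 lbf − 651.0 lbf

F ≈ 1270 lbf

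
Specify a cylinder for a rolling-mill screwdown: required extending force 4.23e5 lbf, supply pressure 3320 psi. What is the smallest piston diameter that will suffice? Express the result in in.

Extension force acts on the full piston face: F = P × (π/4)D².
D = √(4F / (πP)) = √(4 × 4.23e5 lbf / (π × 3320 psi))

D ≈ 12.7 in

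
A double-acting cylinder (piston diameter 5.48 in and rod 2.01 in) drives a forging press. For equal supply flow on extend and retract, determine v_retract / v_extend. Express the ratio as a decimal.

Cap-side area A_cap = π/4 × (5.48 in)² = 23.59 in^2
Rod-side annular area A_ann = π/4 × (5.48² − 2.01²) = 20.41 in^2
For equal Q, v ∝ 1/A, so v_ret/v_ext = A_cap/A_ann.

v_ret/v_ext ≈ 1.16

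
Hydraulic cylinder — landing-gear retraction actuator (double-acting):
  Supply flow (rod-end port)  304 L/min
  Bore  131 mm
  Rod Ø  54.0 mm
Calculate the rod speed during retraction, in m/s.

Rod-side annular area A_ann = π/4 × (131² − 54.0²) = 11190 mm^2
Flow into the rod-end port fills the annular volume.
v = Q / A

v ≈ 0.453 m/s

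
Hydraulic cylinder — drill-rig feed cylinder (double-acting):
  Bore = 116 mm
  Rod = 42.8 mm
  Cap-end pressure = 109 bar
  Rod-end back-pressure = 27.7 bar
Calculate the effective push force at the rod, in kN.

Cap-side area A_cap = π/4 × (116 mm)² = 10570 mm^2
Rod-side annular area A_ann = π/4 × (116² − 42.8²) = 9130 mm^2
Net thrust = P_cap·A_cap − P_rod·A_ann = 115.2 kN − 25.29 kN

F ≈ 89.9 kN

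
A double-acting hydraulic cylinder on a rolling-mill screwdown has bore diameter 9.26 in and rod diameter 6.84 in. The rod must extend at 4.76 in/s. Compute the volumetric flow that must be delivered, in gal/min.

Q ≈ 83.3 gal/min

Cap-side area A_cap = π/4 × (9.26 in)² = 67.35 in^2
Q = A × v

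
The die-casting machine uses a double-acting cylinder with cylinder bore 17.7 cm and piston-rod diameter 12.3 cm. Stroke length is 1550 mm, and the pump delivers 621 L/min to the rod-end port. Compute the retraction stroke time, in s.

t ≈ 1.91 s

Rod-side annular area A_ann = π/4 × (17.7² − 12.3²) = 127.2 cm^2
Swept volume V = A × L; t = V / Q = A·L / Q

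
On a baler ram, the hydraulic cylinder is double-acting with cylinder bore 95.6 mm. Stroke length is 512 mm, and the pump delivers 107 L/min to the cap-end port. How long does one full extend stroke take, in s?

Cap-side area A_cap = π/4 × (95.6 mm)² = 7178 mm^2
Swept volume V = A × L; t = V / Q = A·L / Q

t ≈ 2.06 s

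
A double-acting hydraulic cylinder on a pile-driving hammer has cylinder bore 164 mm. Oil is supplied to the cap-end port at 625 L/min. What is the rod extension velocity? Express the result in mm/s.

Cap-side area A_cap = π/4 × (164 mm)² = 21120 mm^2
v = Q / A

v ≈ 493 mm/s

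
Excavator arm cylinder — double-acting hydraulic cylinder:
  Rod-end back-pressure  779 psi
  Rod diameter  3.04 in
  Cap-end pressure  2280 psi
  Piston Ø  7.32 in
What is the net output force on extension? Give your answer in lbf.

F ≈ 68800 lbf

Cap-side area A_cap = π/4 × (7.32 in)² = 42.08 in^2
Rod-side annular area A_ann = π/4 × (7.32² − 3.04²) = 34.83 in^2
Net thrust = P_cap·A_cap − P_rod·A_ann = 95950 lbf − 27130 lbf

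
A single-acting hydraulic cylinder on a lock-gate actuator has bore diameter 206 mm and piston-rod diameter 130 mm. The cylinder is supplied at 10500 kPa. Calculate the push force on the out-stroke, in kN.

F ≈ 350 kN

Cap-side area A_cap = π/4 × (206 mm)² = 33330 mm^2
F = P × A_cap = 10500 kPa × A_cap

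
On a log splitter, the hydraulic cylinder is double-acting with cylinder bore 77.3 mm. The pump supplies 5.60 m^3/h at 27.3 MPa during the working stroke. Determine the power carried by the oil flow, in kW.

W ≈ 42.5 kW

Hydraulic power = P × Q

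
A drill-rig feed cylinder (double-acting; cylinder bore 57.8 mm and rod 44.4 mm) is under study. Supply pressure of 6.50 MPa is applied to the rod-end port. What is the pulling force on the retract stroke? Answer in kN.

Rod-side annular area A_ann = π/4 × (57.8² − 44.4²) = 1076 mm^2
On retraction the pressure acts on the annular area (bore minus rod).
F = P × A_ann

F ≈ 6.99 kN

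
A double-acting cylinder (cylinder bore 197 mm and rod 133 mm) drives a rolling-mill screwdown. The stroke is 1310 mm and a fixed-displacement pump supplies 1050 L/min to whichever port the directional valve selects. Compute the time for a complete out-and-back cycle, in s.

Cap-side area A_cap = π/4 × (197 mm)² = 30480 mm^2
Rod-side annular area A_ann = π/4 × (197² − 133²) = 16590 mm^2
t_ext = A_cap·L/Q = 2.282 s
t_ret = A_ann·L/Q = 1.242 s
t_cycle = t_ext + t_ret

t ≈ 3.52 s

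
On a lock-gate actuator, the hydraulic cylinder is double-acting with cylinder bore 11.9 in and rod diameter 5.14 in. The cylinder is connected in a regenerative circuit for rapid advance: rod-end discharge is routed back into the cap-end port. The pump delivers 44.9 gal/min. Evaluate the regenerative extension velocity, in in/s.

v ≈ 8.33 in/s

In regeneration the rod-end outflow joins the pump flow into the cap end, so the net volume the pump must supply per unit advance equals the rod cross-section area.
Rod cross-section A_rod = π/4 × (5.14 in)² = 20.75 in^2
v = Q_pump / A_rod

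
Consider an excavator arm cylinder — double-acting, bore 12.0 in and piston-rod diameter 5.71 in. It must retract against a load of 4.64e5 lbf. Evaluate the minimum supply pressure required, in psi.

P ≈ 5300 psi

Rod-side annular area A_ann = π/4 × (12.0² − 5.71²) = 87.49 in^2
Retraction: pressure acts on the annular area.
P = F / A = 4.64e5 lbf / A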